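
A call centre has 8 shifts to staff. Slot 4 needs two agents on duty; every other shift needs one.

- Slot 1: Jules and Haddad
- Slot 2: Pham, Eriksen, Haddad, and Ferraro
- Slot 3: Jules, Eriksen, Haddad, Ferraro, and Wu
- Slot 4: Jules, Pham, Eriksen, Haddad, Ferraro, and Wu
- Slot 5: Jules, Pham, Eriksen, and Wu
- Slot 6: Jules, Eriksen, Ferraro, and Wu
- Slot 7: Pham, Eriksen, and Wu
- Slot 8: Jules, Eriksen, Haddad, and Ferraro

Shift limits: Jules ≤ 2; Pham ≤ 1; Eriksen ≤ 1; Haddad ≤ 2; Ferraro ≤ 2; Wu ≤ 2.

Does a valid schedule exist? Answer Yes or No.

Yes

One valid schedule: Slot 1→Jules, Slot 2→Eriksen, Slot 3→Haddad, Slot 4→Ferraro+Wu, Slot 5→Jules, Slot 6→Ferraro, Slot 7→Pham, Slot 8→Haddad.
Loads: Jules 2/2, Pham 1/1, Eriksen 1/1, Haddad 2/2, Ferraro 2/2, Wu 1/2 — all within limits.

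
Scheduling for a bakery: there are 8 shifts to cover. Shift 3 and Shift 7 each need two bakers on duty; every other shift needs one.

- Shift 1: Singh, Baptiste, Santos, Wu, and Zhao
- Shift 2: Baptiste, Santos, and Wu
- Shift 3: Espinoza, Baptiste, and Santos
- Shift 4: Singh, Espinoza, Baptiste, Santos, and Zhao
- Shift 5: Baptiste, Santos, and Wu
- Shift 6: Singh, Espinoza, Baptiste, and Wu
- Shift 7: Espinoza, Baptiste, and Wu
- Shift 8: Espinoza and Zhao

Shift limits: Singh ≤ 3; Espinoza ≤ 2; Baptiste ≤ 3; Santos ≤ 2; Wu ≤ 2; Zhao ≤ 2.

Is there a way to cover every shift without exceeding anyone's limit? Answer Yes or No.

One valid schedule: Shift 1→Singh, Shift 2→Baptiste, Shift 3→Espinoza+Baptiste, Shift 4→Singh, Shift 5→Santos, Shift 6→Singh, Shift 7→Baptiste+Wu, Shift 8→Espinoza.
Loads: Singh 3/3, Espinoza 2/2, Baptiste 3/3, Santos 1/2, Wu 1/2, Zhao 0/2 — all within limits.

Yes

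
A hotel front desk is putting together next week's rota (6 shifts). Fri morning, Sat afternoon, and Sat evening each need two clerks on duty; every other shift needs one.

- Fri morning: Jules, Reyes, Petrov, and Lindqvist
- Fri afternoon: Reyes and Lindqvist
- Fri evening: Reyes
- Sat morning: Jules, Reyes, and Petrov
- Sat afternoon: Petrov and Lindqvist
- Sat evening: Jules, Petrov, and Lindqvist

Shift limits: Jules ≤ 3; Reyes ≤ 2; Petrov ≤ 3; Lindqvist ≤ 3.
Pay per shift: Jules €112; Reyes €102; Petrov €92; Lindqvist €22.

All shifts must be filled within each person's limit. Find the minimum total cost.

Fri evening can only be covered by Reyes, so that assignment is forced.
Sat afternoon can only be covered by Petrov and Lindqvist, so that assignment is forced.
Picking the cheapest available clerk for each shift independently would cost €558, but that ignores the shift limits.
An optimal schedule: Fri morning→Reyes+Jules, Fri afternoon→Lindqvist, Fri evening→Reyes, Sat morning→Petrov, Sat afternoon→Lindqvist+Petrov, Sat evening→Lindqvist+Petrov.
Total: 102 + 112 + 22 + 102 + 92 + 22 + 92 + 22 + 92 = €658.

€658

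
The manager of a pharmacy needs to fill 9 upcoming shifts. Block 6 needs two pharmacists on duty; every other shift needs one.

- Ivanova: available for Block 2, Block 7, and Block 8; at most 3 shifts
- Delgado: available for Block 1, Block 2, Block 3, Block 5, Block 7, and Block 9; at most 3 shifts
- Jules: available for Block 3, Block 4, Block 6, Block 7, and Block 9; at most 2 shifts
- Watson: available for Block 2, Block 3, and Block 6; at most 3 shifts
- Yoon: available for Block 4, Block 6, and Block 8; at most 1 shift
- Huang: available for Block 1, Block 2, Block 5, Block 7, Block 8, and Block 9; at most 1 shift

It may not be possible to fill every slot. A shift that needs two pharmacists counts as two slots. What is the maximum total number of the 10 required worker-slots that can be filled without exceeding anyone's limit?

10

Total capacity across all pharmacists is 3+3+2+3+1+1 = 13, and 10 slots are needed, so at most 10 can be filled.
An assignment achieving 10: Block 1→Delgado, Block 2→Ivanova, Block 3→Delgado, Block 4→Jules, Block 5→Delgado, Block 6→Jules+Watson, Block 7→Ivanova, Block 8→Ivanova, Block 9→Huang.
Loads: Ivanova 3/3, Delgado 3/3, Jules 2/2, Watson 1/3, Yoon 0/1, Huang 1/1.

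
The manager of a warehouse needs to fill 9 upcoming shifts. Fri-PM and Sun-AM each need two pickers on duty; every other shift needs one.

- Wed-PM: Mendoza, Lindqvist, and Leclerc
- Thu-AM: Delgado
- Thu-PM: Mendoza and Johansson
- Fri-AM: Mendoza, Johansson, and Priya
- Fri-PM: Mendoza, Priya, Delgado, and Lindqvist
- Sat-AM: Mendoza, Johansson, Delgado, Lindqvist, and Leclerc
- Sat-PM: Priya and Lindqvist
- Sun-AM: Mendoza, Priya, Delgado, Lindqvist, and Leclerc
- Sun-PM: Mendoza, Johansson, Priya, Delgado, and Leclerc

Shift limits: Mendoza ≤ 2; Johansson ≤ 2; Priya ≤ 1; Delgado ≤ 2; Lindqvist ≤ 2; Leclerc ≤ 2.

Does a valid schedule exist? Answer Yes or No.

Thu-AM can only be covered by Delgado, so that assignment is forced.
One valid schedule: Wed-PM→Mendoza, Thu-AM→Delgado, Thu-PM→Mendoza, Fri-AM→Johansson, Fri-PM→Delgado+Lindqvist, Sat-AM→Johansson, Sat-PM→Priya, Sun-AM→Lindqvist+Leclerc, Sun-PM→Leclerc.
Loads: Mendoza 2/2, Johansson 2/2, Priya 1/1, Delgado 2/2, Lindqvist 2/2, Leclerc 2/2 — all within limits.

Yes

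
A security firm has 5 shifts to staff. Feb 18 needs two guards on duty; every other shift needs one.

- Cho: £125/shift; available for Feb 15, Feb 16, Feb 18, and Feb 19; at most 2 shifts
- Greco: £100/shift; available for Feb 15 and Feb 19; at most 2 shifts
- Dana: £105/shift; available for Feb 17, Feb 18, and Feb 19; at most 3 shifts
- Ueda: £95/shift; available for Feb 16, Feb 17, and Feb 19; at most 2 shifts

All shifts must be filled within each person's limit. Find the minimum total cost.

£620

Feb 18 can only be covered by Cho and Dana, so that assignment is forced.
Picking the cheapest available guard for each shift independently would cost £615, but that ignores the shift limits.
An optimal schedule: Feb 15→Greco, Feb 16→Ueda, Feb 17→Ueda, Feb 18→Dana+Cho, Feb 19→Greco.
Total: 100 + 95 + 95 + 105 + 125 + 100 = £620.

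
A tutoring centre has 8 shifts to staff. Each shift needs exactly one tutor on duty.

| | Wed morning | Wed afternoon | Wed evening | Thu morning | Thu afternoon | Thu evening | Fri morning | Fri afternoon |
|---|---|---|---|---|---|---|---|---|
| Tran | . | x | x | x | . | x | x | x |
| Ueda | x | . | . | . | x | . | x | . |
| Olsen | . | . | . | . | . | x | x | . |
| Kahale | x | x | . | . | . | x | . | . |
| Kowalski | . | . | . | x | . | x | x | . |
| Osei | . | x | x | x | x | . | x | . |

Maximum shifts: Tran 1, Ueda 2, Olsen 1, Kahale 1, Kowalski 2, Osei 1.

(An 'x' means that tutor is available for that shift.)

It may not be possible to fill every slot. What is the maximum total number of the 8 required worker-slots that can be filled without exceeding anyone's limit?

Total capacity across all tutors is 1+2+1+1+2+1 = 8, and 8 slots are needed, so at most 8 can be filled.
An assignment achieving 8: Wed morning→Ueda, Wed afternoon→Kahale, Wed evening→Osei, Thu morning→Kowalski, Thu afternoon→Ueda, Thu evening→Olsen, Fri morning→Kowalski, Fri afternoon→Tran.
Loads: Tran 1/1, Ueda 2/2, Olsen 1/1, Kahale 1/1, Kowalski 2/2, Osei 1/1.

8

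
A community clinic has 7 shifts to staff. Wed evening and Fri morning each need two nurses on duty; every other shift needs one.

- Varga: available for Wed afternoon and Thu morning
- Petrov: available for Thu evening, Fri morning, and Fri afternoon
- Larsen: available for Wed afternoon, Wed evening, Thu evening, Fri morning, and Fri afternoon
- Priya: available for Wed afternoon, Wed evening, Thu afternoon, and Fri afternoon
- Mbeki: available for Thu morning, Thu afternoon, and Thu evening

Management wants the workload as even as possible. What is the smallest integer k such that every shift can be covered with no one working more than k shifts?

2

With 5 nurses and 9 worker-slots to fill, someone must work at least ⌈9/5⌉ = 2 shifts, so k ≥ 2.
k = 2 works: Wed afternoon→Varga, Wed evening→Larsen+Priya, Thu morning→Varga, Thu afternoon→Priya, Thu evening→Mbeki, Fri morning→Petrov+Larsen, Fri afternoon→Petrov.
Loads: Varga 2, Petrov 2, Larsen 2, Priya 2, Mbeki 1 — all ≤ 2.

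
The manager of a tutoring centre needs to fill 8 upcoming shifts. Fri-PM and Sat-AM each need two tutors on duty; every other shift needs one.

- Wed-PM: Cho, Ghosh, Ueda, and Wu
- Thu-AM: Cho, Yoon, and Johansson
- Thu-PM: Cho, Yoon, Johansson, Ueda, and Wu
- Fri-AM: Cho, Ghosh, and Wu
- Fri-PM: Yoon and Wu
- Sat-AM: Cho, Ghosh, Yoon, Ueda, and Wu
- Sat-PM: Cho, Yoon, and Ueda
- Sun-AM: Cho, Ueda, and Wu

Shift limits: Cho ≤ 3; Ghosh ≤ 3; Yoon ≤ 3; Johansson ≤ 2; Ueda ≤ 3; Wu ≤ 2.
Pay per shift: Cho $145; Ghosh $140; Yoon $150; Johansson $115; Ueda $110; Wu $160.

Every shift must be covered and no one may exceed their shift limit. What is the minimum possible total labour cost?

Fri-PM can only be covered by Yoon and Wu, so that assignment is forced.
Picking the cheapest available tutor for each shift independently would cost $1255, but that ignores the shift limits.
An optimal schedule: Wed-PM→Ghosh, Thu-AM→Johansson, Thu-PM→Johansson, Fri-AM→Ghosh, Fri-PM→Yoon+Wu, Sat-AM→Ueda+Ghosh, Sat-PM→Ueda, Sun-AM→Ueda.
Total: 140 + 115 + 115 + 140 + 150 + 160 + 110 + 140 + 110 + 110 = $1290.

$1290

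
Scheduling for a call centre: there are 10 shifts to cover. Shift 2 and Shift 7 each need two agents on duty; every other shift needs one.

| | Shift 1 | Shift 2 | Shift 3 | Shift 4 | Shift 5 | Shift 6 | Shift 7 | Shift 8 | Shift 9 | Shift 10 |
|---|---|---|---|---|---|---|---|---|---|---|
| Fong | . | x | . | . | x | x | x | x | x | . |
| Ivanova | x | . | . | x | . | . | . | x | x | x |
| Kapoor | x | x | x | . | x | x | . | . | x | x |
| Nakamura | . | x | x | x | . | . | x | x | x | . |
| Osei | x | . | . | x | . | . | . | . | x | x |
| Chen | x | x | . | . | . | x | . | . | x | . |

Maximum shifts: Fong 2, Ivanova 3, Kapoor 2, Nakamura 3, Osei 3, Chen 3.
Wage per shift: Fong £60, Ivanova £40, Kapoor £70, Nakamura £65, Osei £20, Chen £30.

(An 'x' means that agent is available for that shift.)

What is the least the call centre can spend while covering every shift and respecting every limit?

£505

Shift 7 can only be covered by Fong and Nakamura, so that assignment is forced.
Picking the cheapest available agent for each shift independently would cost £490, but that ignores the shift limits.
An optimal schedule: Shift 1→Osei, Shift 2→Chen+Nakamura, Shift 3→Nakamura, Shift 4→Osei, Shift 5→Fong, Shift 6→Chen, Shift 7→Fong+Nakamura, Shift 8→Ivanova, Shift 9→Chen, Shift 10→Osei.
Total: 20 + 30 + 65 + 65 + 20 + 60 + 30 + 60 + 65 + 40 + 30 + 20 = £505.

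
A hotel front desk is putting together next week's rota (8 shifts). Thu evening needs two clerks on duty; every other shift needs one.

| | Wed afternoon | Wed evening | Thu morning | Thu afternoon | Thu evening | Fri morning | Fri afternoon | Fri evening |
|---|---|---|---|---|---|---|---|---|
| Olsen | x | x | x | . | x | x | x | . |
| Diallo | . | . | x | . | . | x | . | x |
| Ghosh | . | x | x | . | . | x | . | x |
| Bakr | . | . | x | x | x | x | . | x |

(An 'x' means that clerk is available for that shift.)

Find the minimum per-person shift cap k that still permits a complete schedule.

3

With 4 clerks and 9 worker-slots to fill, someone must work at least ⌈9/4⌉ = 3 shifts, so k ≥ 3.
k = 3 works: Wed afternoon→Olsen, Wed evening→Ghosh, Thu morning→Diallo, Thu afternoon→Bakr, Thu evening→Olsen+Bakr, Fri morning→Diallo, Fri afternoon→Olsen, Fri evening→Diallo.
Loads: Olsen 3, Diallo 3, Ghosh 1, Bakr 2 — all ≤ 3.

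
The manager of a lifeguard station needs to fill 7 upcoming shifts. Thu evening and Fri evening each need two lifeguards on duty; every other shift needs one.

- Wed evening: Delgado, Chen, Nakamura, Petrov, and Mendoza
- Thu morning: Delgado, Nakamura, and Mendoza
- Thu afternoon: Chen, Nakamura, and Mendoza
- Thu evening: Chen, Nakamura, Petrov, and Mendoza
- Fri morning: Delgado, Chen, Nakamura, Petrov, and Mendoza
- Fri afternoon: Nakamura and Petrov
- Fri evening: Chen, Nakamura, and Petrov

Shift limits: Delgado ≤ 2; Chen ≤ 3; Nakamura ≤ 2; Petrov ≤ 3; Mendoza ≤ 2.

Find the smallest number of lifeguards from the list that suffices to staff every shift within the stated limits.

9 slots to fill and no one can take more than 3, so at least ⌈9/3⌉ = 3 lifeguards are needed.
Any 3 lifeguards together have capacity at most 3+3+2 = 8 < 9 slots, so 3 can never suffice.
Delgado, Chen, Nakamura, and Petrov alone can cover everything: Wed evening→Delgado, Thu morning→Delgado, Thu afternoon→Chen, Thu evening→Chen+Nakamura, Fri morning→Petrov, Fri afternoon→Nakamura, Fri evening→Chen+Petrov.

4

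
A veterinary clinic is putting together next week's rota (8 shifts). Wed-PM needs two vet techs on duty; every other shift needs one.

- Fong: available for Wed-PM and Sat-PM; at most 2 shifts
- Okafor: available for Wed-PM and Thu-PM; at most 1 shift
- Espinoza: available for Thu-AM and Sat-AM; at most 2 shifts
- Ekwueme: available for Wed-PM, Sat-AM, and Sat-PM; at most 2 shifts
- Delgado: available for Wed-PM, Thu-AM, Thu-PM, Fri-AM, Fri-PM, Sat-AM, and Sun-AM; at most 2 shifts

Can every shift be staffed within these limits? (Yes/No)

Total capacity is 9 and 9 slots are needed, so capacity alone doesn't rule it out.
Shifts {Fri-AM, Fri-PM, Sun-AM} need 3 worker-slots in total, but the vet techs available for any of those shifts (Delgado) can supply at most 2 among them. So no valid schedule exists.

No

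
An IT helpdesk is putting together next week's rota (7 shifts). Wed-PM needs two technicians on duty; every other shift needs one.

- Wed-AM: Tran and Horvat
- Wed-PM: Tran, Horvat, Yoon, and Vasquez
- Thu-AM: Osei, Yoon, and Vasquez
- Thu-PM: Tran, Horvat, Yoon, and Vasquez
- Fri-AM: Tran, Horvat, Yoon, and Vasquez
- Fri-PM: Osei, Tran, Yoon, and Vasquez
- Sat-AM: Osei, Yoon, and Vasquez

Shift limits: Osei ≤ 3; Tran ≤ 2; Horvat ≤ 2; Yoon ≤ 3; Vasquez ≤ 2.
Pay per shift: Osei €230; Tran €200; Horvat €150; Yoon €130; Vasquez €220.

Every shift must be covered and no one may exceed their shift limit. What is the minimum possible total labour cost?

Picking the cheapest available technician for each shift independently would cost €1080, but that ignores the shift limits.
An optimal schedule: Wed-AM→Horvat, Wed-PM→Tran+Vasquez, Thu-AM→Yoon, Thu-PM→Yoon, Fri-AM→Horvat, Fri-PM→Tran, Sat-AM→Yoon.
Total: 150 + 200 + 220 + 130 + 130 + 150 + 200 + 130 = €1310.

€1310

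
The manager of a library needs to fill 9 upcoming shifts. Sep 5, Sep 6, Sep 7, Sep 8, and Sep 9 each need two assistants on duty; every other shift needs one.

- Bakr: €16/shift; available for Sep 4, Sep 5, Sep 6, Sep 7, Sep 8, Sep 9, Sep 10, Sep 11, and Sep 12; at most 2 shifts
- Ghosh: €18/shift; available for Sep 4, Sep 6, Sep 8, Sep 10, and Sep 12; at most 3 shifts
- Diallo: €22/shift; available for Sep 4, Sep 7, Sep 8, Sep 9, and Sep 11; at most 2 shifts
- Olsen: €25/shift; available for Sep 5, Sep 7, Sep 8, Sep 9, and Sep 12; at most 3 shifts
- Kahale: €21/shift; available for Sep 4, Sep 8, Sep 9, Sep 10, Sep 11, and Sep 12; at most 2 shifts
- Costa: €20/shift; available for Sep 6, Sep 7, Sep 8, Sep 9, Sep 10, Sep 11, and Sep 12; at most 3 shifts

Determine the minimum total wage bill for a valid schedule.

Sep 5 can only be covered by Bakr and Olsen, so that assignment is forced.
Picking the cheapest available assistant for each shift independently would cost €245, but that ignores the shift limits.
An optimal schedule: Sep 4→Ghosh, Sep 5→Bakr+Olsen, Sep 6→Bakr+Ghosh, Sep 7→Costa+Diallo, Sep 8→Kahale+Olsen, Sep 9→Kahale+Diallo, Sep 10→Ghosh, Sep 11→Costa, Sep 12→Costa.
Total: 18 + 16 + 25 + 16 + 18 + 20 + 22 + 21 + 25 + 21 + 22 + 18 + 20 + 20 = €282.

€282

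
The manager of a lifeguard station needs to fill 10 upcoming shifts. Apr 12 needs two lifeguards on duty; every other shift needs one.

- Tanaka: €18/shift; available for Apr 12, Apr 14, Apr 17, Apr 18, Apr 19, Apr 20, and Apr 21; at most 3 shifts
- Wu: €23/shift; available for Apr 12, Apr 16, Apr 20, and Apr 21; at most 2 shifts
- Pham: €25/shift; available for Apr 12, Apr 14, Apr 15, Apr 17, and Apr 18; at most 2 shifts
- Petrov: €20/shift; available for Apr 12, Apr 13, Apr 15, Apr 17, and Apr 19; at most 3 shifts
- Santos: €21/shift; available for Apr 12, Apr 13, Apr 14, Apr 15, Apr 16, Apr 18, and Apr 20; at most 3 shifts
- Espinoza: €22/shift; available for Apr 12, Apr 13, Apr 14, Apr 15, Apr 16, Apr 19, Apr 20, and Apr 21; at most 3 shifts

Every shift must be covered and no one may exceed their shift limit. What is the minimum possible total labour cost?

Picking the cheapest available lifeguard for each shift independently would cost €207, but that ignores the shift limits.
An optimal schedule: Apr 12→Petrov+Espinoza, Apr 13→Petrov, Apr 14→Santos, Apr 15→Petrov, Apr 16→Santos, Apr 17→Tanaka, Apr 18→Tanaka, Apr 19→Tanaka, Apr 20→Santos, Apr 21→Espinoza.
Total: 20 + 22 + 20 + 21 + 20 + 21 + 18 + 18 + 18 + 21 + 22 = €221.

€221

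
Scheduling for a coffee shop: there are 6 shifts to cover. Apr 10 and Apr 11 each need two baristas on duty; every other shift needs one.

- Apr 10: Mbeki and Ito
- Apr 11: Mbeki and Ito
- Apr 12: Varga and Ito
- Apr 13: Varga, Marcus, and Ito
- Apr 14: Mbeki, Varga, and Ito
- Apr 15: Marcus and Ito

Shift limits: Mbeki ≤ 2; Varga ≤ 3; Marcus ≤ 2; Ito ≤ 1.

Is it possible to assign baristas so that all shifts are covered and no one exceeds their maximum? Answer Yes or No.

Total capacity is 8 and 8 slots are needed, so capacity alone doesn't rule it out.
Shifts {Apr 10, Apr 11} need 4 worker-slots in total, but the baristas available for any of those shifts (Mbeki and Ito) can supply at most 3 among them. So no valid schedule exists.

No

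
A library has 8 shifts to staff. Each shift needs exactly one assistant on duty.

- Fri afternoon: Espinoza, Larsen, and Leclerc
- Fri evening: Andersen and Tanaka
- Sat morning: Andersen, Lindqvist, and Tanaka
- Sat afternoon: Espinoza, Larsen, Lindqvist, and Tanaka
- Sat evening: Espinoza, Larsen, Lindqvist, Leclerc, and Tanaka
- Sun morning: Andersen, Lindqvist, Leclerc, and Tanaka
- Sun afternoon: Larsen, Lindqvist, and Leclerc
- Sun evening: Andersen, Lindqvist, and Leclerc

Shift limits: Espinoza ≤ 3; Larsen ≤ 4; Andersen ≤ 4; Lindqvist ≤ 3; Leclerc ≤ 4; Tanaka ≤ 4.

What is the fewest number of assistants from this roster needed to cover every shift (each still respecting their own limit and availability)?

8 slots to fill and no one can take more than 4, so at least ⌈8/4⌉ = 2 assistants are needed.
Larsen and Andersen alone can cover everything: Fri afternoon→Larsen, Fri evening→Andersen, Sat morning→Andersen, Sat afternoon→Larsen, Sat evening→Larsen, Sun morning→Andersen, Sun afternoon→Larsen, Sun evening→Andersen.

2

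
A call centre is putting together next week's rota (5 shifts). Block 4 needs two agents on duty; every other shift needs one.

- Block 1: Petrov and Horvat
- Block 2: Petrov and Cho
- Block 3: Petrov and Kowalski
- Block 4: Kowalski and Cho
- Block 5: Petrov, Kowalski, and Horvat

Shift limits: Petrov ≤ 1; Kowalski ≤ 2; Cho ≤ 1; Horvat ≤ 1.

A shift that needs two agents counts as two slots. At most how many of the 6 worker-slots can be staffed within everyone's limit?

Total capacity across all agents is 1+2+1+1 = 5, and 6 slots are needed, so at most 5 can be filled.
An assignment achieving 5: Block 1→Petrov, Block 2→Cho, Block 3→Kowalski, Block 4→Kowalski, Block 5→Horvat.
Loads: Petrov 1/1, Kowalski 2/2, Cho 1/1, Horvat 1/1.

5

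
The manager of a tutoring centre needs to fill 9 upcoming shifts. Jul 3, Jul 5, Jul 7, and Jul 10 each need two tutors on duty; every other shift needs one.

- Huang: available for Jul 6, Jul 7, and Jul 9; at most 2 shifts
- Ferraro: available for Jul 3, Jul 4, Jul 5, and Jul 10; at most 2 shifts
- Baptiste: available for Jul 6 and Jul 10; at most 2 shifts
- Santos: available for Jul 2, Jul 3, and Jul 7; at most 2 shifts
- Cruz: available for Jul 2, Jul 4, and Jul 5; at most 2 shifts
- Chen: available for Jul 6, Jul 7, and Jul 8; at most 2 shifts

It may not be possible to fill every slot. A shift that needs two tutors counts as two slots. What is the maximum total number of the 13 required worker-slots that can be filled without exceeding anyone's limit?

12

Total capacity across all tutors is 2+2+2+2+2+2 = 12, and 13 slots are needed, so at most 12 can be filled.
An assignment achieving 12: Jul 2→Santos, Jul 3→Ferraro+Santos, Jul 4→Cruz, Jul 5→Ferraro+Cruz, Jul 6→Baptiste, Jul 7→Huang+Chen, Jul 8→Chen, Jul 9→Huang, Jul 10→Baptiste.
Loads: Huang 2/2, Ferraro 2/2, Baptiste 2/2, Santos 2/2, Cruz 2/2, Chen 2/2.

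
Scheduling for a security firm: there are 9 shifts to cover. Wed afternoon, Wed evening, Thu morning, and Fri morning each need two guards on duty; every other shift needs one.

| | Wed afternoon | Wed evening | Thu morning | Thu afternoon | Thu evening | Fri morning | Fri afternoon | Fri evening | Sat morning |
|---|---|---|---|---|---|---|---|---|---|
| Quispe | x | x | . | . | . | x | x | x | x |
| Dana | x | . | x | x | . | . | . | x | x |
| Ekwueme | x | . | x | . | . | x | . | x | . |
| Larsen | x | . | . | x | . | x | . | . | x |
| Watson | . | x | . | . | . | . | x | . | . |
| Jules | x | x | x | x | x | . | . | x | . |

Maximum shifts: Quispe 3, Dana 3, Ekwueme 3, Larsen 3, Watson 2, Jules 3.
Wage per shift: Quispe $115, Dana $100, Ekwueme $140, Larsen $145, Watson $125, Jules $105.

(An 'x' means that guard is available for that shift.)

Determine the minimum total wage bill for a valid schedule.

Thu evening can only be covered by Jules, so that assignment is forced.
Picking the cheapest available guard for each shift independently would cost $1405, but that ignores the shift limits.
An optimal schedule: Wed afternoon→Quispe+Ekwueme, Wed evening→Jules+Watson, Thu morning→Dana+Jules, Thu afternoon→Dana, Thu evening→Jules, Fri morning→Quispe+Ekwueme, Fri afternoon→Watson, Fri evening→Quispe, Sat morning→Dana.
Total: 115 + 140 + 105 + 125 + 100 + 105 + 100 + 105 + 115 + 140 + 125 + 115 + 100 = $1490.

$1490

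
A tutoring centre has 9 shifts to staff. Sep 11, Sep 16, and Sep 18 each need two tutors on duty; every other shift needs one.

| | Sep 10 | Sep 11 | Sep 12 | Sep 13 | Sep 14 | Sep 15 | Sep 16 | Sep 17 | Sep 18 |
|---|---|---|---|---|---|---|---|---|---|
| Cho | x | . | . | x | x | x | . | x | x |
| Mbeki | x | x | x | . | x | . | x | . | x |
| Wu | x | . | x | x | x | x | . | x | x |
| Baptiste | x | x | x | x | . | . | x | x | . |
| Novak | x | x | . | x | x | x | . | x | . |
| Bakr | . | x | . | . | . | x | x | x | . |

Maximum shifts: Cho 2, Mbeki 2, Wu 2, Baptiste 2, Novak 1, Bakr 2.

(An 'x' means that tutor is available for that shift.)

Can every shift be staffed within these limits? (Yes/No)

No

Total capacity is 2+2+2+2+1+2 = 11 but 12 worker-slots are needed — infeasible.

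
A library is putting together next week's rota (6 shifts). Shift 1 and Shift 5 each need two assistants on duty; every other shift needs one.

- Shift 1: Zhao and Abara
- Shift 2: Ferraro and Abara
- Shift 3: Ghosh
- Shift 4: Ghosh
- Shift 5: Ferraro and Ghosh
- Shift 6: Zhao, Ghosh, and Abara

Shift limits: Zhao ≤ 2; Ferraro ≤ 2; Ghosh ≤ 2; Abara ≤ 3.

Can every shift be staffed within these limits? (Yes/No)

No

Total capacity is 9 and 8 slots are needed, so capacity alone doesn't rule it out.
Shifts {Shift 3, Shift 4, Shift 5} need 4 worker-slots in total, but the assistants available for any of those shifts (Ferraro and Ghosh) can supply at most 3 among them. So no valid schedule exists.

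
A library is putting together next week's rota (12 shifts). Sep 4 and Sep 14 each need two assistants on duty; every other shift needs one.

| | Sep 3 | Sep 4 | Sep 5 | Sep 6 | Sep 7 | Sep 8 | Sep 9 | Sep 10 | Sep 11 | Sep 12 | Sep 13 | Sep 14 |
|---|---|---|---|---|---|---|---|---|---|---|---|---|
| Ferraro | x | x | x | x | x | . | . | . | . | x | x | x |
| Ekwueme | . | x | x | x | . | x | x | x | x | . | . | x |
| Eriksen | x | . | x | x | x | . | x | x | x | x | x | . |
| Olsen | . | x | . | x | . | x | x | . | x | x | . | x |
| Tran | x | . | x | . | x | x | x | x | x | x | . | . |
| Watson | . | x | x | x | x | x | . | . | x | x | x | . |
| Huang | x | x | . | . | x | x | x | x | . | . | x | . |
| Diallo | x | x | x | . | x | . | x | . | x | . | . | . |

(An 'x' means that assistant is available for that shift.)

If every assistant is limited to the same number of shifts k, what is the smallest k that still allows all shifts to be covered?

With 8 assistants and 14 worker-slots to fill, someone must work at least ⌈14/8⌉ = 2 shifts, so k ≥ 2.
k = 2 works: Sep 3→Eriksen, Sep 4→Watson+Huang, Sep 5→Tran, Sep 6→Eriksen, Sep 7→Tran, Sep 8→Olsen, Sep 9→Huang, Sep 10→Ekwueme, Sep 11→Watson, Sep 12→Olsen, Sep 13→Ferraro, Sep 14→Ferraro+Ekwueme.
Loads: Ferraro 2, Ekwueme 2, Eriksen 2, Olsen 2, Tran 2, Watson 2, Huang 2, Diallo 0 — all ≤ 2.

2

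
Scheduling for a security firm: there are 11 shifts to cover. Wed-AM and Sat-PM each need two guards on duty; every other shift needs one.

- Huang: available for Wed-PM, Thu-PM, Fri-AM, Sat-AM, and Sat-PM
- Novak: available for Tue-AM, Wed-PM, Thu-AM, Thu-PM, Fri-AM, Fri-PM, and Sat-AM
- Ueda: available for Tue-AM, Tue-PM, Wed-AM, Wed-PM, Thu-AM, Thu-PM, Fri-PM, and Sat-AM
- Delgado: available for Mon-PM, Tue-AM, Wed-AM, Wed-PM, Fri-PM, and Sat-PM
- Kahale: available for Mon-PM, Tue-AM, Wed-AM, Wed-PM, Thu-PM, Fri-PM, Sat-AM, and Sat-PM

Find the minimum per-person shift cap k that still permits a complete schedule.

3

With 5 guards and 13 worker-slots to fill, someone must work at least ⌈13/5⌉ = 3 shifts, so k ≥ 3.
k = 3 works: Mon-PM→Delgado, Tue-AM→Novak, Tue-PM→Ueda, Wed-AM→Ueda+Delgado, Wed-PM→Kahale, Thu-AM→Novak, Thu-PM→Huang, Fri-AM→Huang, Fri-PM→Novak, Sat-AM→Ueda, Sat-PM→Huang+Delgado.
Loads: Huang 3, Novak 3, Ueda 3, Delgado 3, Kahale 1 — all ≤ 3.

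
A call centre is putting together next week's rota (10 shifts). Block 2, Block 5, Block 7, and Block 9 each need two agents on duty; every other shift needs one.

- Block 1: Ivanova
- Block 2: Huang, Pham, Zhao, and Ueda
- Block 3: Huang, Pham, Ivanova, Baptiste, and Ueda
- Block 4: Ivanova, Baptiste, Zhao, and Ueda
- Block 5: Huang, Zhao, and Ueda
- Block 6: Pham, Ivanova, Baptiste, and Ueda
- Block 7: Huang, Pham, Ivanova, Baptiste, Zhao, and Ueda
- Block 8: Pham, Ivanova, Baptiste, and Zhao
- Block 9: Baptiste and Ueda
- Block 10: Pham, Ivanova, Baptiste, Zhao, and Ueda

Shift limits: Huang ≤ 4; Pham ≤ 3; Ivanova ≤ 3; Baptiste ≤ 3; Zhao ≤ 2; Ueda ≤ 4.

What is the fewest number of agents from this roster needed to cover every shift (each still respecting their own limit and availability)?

4

14 slots to fill and no one can take more than 4, so at least ⌈14/4⌉ = 4 agents are needed.
Huang, Ivanova, Baptiste, and Ueda alone can cover everything: Block 1→Ivanova, Block 2→Huang+Ueda, Block 3→Huang, Block 4→Ivanova, Block 5→Huang+Ueda, Block 6→Baptiste, Block 7→Huang+Ueda, Block 8→Ivanova, Block 9→Baptiste+Ueda, Block 10→Baptiste.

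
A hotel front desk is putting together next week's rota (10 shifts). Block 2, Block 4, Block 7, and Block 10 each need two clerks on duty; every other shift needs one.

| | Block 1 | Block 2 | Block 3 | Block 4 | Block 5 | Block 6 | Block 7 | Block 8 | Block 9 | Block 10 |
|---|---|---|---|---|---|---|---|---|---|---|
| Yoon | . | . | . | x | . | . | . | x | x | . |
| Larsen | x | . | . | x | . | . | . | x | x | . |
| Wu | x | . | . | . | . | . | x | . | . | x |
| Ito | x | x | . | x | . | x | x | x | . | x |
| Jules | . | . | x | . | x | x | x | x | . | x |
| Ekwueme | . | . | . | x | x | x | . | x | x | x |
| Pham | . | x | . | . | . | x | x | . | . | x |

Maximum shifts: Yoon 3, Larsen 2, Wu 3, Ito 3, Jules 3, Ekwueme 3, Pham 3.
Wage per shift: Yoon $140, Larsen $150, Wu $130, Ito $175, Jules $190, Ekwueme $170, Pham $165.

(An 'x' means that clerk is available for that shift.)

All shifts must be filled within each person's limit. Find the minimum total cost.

Block 2 can only be covered by Ito and Pham, so that assignment is forced.
Block 3 can only be covered by Jules, so that assignment is forced.
Picking the cheapest available clerk for each shift independently would cost $2155, but that ignores the shift limits.
An optimal schedule: Block 1→Wu, Block 2→Pham+Ito, Block 3→Jules, Block 4→Yoon+Larsen, Block 5→Ekwueme, Block 6→Pham, Block 7→Wu+Pham, Block 8→Yoon, Block 9→Yoon, Block 10→Wu+Ekwueme.
Total: 130 + 165 + 175 + 190 + 140 + 150 + 170 + 165 + 130 + 165 + 140 + 140 + 130 + 170 = $2160.

$2160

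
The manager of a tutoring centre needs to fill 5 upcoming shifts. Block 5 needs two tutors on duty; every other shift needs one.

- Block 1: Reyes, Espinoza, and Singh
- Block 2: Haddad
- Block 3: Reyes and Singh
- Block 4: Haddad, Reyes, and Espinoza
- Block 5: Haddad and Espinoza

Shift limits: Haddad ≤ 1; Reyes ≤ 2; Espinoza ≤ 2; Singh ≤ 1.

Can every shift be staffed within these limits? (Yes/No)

Total capacity is 6 and 6 slots are needed, so capacity alone doesn't rule it out.
Shifts {Block 2, Block 5} need 3 worker-slots in total, but the tutors available for any of those shifts (Haddad and Espinoza) can supply at most 2 among them. So no valid schedule exists.

No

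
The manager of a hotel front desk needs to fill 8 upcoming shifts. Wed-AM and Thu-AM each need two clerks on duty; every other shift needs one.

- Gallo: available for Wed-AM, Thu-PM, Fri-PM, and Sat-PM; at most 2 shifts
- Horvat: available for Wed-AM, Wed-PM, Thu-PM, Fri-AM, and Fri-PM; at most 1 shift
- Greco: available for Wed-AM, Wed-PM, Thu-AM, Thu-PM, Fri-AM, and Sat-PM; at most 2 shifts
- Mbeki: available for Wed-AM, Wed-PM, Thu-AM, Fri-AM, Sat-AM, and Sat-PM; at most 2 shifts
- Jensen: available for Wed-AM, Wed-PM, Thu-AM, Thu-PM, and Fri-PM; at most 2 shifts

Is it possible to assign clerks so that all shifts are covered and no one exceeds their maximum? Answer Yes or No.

No

Total capacity is 2+1+2+2+2 = 9 but 10 worker-slots are needed — infeasible.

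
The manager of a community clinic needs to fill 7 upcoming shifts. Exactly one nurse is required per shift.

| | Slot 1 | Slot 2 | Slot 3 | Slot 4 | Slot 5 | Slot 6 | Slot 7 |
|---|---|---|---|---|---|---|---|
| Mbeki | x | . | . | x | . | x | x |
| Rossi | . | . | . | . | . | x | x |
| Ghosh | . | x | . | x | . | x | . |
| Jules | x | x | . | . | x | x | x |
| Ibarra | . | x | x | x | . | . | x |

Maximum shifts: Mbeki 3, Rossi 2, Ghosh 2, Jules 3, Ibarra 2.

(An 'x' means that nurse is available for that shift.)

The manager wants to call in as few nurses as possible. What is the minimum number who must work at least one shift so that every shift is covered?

7 slots to fill and no one can take more than 3, so at least ⌈7/3⌉ = 3 nurses are needed.
Mbeki, Jules, and Ibarra alone can cover everything: Slot 1→Mbeki, Slot 2→Jules, Slot 3→Ibarra, Slot 4→Mbeki, Slot 5→Jules, Slot 6→Mbeki, Slot 7→Jules.

3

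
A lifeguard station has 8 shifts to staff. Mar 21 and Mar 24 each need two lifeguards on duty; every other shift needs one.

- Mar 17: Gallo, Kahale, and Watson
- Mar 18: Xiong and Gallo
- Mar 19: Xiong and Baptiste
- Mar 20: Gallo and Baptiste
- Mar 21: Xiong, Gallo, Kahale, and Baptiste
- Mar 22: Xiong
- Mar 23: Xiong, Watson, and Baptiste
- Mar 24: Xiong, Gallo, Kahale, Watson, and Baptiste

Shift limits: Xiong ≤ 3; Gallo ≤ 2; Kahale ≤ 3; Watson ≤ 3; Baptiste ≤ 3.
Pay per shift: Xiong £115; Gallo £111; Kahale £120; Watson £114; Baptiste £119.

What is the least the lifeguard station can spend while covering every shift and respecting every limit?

£1147

Mar 22 can only be covered by Xiong, so that assignment is forced.
Picking the cheapest available lifeguard for each shift independently would cost £1128, but that ignores the shift limits.
An optimal schedule: Mar 17→Watson, Mar 18→Gallo, Mar 19→Xiong, Mar 20→Gallo, Mar 21→Xiong+Baptiste, Mar 22→Xiong, Mar 23→Watson, Mar 24→Watson+Baptiste.
Total: 114 + 111 + 115 + 111 + 115 + 119 + 115 + 114 + 114 + 119 = £1147.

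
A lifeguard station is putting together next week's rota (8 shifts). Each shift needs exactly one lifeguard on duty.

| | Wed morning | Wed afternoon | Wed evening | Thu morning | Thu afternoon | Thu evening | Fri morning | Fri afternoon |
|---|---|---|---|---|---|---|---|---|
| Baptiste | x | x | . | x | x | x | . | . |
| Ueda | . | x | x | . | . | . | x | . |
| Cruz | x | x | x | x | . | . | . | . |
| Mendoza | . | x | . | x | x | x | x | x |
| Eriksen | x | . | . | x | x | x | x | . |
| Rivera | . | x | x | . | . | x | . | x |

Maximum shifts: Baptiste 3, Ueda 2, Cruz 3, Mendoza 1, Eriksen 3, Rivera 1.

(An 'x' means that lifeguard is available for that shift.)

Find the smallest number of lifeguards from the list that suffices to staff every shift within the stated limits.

8 slots to fill and no one can take more than 3, so at least ⌈8/3⌉ = 3 lifeguards are needed.
No set of 3 lifeguards can cover every shift (each such set leaves at least one shift with no one available or exceeds a cap).
Baptiste, Ueda, Cruz, and Mendoza alone can cover everything: Wed morning→Baptiste, Wed afternoon→Cruz, Wed evening→Ueda, Thu morning→Cruz, Thu afternoon→Baptiste, Thu evening→Baptiste, Fri morning→Ueda, Fri afternoon→Mendoza.

4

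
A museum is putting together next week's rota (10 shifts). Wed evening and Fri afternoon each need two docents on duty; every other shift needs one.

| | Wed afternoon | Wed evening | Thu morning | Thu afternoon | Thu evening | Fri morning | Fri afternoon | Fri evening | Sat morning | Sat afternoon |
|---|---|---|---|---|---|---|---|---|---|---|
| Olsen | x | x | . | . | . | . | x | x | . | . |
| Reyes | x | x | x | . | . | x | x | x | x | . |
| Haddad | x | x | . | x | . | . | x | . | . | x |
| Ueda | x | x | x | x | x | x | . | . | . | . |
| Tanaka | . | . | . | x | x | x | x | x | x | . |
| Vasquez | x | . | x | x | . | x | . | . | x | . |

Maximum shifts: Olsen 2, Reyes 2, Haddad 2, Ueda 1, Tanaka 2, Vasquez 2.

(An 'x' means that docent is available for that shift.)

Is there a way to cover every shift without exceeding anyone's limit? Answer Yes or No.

No

Total capacity is 2+2+2+1+2+2 = 11 but 12 worker-slots are needed — infeasible.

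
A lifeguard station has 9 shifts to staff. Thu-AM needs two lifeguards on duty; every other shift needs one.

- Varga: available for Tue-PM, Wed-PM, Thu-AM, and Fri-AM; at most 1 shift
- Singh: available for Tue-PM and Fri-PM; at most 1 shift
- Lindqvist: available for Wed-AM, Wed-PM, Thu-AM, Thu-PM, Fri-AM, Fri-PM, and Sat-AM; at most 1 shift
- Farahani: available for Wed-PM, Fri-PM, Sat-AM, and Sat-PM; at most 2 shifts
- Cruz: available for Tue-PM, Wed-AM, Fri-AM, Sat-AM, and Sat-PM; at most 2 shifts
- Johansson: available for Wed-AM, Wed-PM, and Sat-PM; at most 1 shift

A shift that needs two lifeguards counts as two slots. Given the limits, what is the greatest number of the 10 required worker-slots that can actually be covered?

8

Total capacity across all lifeguards is 1+1+1+2+2+1 = 8, and 10 slots are needed, so at most 8 can be filled.
An assignment achieving 8: Tue-PM→Singh, Wed-AM→Cruz, Thu-AM→Varga, Thu-PM→Lindqvist, Fri-AM→Cruz, Fri-PM→Farahani, Sat-AM→Farahani, Sat-PM→Johansson.
Loads: Varga 1/1, Singh 1/1, Lindqvist 1/1, Farahani 2/2, Cruz 2/2, Johansson 1/1.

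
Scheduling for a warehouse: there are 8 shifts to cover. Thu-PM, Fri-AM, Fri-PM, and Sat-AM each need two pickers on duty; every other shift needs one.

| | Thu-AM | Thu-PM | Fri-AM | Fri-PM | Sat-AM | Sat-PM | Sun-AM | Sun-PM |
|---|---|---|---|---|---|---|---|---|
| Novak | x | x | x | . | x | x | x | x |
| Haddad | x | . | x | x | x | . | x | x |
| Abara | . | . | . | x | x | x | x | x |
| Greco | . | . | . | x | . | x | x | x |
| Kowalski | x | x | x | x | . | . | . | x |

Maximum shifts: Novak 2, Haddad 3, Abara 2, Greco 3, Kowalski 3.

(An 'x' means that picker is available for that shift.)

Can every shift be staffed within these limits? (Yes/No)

Thu-PM can only be covered by Novak and Kowalski, so that assignment is forced.
One valid schedule: Thu-AM→Novak, Thu-PM→Novak+Kowalski, Fri-AM→Haddad+Kowalski, Fri-PM→Greco+Kowalski, Sat-AM→Haddad+Abara, Sat-PM→Abara, Sun-AM→Haddad, Sun-PM→Greco.
Loads: Novak 2/2, Haddad 3/3, Abara 2/2, Greco 2/3, Kowalski 3/3 — all within limits.

Yes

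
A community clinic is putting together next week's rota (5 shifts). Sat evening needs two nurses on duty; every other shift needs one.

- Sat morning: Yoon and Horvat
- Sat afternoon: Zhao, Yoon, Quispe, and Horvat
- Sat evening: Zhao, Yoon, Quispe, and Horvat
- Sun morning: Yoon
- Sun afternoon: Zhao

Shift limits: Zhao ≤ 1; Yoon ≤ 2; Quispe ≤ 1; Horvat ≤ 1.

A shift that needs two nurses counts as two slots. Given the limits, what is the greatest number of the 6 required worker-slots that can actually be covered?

Total capacity across all nurses is 1+2+1+1 = 5, and 6 slots are needed, so at most 5 can be filled.
An assignment achieving 5: Sat morning→Yoon, Sat afternoon→Quispe, Sat evening→Horvat, Sun morning→Yoon, Sun afternoon→Zhao.
Loads: Zhao 1/1, Yoon 2/2, Quispe 1/1, Horvat 1/1.

5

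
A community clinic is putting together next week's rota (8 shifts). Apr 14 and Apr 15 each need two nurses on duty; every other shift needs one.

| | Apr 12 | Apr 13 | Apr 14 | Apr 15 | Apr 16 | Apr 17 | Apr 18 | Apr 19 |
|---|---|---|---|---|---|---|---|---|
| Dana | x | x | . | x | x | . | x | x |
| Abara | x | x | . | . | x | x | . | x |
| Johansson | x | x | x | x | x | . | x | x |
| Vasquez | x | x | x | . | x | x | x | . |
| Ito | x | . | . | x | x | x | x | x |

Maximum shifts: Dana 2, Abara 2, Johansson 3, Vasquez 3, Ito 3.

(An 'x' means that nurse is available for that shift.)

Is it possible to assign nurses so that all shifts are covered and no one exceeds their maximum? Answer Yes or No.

Apr 14 can only be covered by Johansson and Vasquez, so that assignment is forced.
One valid schedule: Apr 12→Vasquez, Apr 13→Dana, Apr 14→Johansson+Vasquez, Apr 15→Dana+Johansson, Apr 16→Vasquez, Apr 17→Abara, Apr 18→Johansson, Apr 19→Abara.
Loads: Dana 2/2, Abara 2/2, Johansson 3/3, Vasquez 3/3, Ito 0/3 — all within limits.

Yes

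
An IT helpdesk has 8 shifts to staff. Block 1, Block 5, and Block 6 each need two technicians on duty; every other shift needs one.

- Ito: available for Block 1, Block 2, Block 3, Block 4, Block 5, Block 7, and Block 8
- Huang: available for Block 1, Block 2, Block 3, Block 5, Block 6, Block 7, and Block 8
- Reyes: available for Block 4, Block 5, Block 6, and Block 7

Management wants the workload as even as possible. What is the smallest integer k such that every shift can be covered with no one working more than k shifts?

With 3 technicians and 11 worker-slots to fill, someone must work at least ⌈11/3⌉ = 4 shifts, so k ≥ 4.
k = 4 works: Block 1→Ito+Huang, Block 2→Ito, Block 3→Ito, Block 4→Ito, Block 5→Huang+Reyes, Block 6→Huang+Reyes, Block 7→Reyes, Block 8→Huang.
Loads: Ito 4, Huang 4, Reyes 3 — all ≤ 4.

4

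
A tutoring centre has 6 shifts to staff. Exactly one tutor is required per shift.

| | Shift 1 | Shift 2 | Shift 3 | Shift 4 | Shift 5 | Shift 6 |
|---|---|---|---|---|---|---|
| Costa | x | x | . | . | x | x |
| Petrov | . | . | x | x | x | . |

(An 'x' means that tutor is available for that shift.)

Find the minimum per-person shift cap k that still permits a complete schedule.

With 2 tutors and 6 worker-slots to fill, someone must work at least ⌈6/2⌉ = 3 shifts, so k ≥ 3.
k = 3 works: Shift 1→Costa, Shift 2→Costa, Shift 3→Petrov, Shift 4→Petrov, Shift 5→Petrov, Shift 6→Costa.
Loads: Costa 3, Petrov 3 — all ≤ 3.

3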